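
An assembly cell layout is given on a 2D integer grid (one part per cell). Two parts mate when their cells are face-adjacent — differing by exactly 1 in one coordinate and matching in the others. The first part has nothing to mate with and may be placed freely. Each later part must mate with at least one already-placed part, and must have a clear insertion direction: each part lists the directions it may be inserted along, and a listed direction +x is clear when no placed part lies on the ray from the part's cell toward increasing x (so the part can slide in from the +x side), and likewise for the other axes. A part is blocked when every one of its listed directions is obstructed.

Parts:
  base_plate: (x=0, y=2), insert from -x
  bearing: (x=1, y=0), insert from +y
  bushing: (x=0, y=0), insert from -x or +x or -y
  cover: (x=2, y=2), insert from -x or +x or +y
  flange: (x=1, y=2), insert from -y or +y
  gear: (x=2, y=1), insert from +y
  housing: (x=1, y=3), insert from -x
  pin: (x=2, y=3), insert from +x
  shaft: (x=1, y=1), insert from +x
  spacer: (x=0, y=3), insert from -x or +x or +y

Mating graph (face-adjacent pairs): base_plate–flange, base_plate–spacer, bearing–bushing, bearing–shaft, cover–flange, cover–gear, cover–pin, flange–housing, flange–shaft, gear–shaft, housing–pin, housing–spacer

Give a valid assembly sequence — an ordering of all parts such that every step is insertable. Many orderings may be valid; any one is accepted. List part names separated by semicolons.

1. bearing@(1, 0) [+y clear] — {bearing}
2. bushing@(0, 0) [-x clear] — {bearing, bushing}
3. shaft@(1, 1) [+x clear] — {bearing, bushing, shaft}
4. gear@(2, 1) [+y clear] — {bearing, bushing, gear, shaft}
5. cover@(2, 2) [-x clear] — {bearing, bushing, cover, gear, shaft}
6. pin@(2, 3) [+x clear] — {bearing, bushing, cover, gear, pin, shaft}
7. flange@(1, 2) [+y clear] — {bearing, bushing, cover, flange, gear, pin, shaft}
8. housing@(1, 3) [-x clear] — {bearing, bushing, cover, flange, gear, housing, pin, shaft}
9. spacer@(0, 3) [-x clear] — {bearing, bushing, cover, flange, gear, housing, pin, shaft, spacer}
10. base_plate@(0, 2) [-x clear] — {base_plate, bearing, bushing, cover, flange, gear, housing, pin, shaft, spacer}

bearing; bushing; shaft; gear; cover; pin; flange; housing; spacer; base_plate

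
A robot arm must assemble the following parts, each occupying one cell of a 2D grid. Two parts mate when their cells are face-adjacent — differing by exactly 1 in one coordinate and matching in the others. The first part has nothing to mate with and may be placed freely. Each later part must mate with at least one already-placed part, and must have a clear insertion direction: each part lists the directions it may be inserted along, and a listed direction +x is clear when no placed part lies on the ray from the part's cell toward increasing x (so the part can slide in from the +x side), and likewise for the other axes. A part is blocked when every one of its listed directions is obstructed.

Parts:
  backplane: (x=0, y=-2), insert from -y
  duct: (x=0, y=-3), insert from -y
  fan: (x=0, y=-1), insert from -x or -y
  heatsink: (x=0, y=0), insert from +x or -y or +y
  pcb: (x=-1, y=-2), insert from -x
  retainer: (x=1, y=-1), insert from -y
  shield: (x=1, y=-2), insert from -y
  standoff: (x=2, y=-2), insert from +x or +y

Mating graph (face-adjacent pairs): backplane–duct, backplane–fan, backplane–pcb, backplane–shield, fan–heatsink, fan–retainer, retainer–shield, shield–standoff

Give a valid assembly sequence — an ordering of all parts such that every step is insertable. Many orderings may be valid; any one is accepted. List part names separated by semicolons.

1. fan@(0, -1) [-x clear] — {fan}
2. backplane@(0, -2) [-y clear] — {backplane, fan}
3. pcb@(-1, -2) [-x clear] — {backplane, fan, pcb}
4. duct@(0, -3) [-y clear] — {backplane, duct, fan, pcb}
5. heatsink@(0, 0) [+x clear] — {backplane, duct, fan, heatsink, pcb}
6. retainer@(1, -1) [-y clear] — {backplane, duct, fan, heatsink, pcb, retainer}
7. shield@(1, -2) [-y clear] — {backplane, duct, fan, heatsink, pcb, retainer, shield}
8. standoff@(2, -2) [+x clear] — {backplane, duct, fan, heatsink, pcb, retainer, shield, standoff}

fan; backplane; pcb; duct; heatsink; retainer; shield; standoff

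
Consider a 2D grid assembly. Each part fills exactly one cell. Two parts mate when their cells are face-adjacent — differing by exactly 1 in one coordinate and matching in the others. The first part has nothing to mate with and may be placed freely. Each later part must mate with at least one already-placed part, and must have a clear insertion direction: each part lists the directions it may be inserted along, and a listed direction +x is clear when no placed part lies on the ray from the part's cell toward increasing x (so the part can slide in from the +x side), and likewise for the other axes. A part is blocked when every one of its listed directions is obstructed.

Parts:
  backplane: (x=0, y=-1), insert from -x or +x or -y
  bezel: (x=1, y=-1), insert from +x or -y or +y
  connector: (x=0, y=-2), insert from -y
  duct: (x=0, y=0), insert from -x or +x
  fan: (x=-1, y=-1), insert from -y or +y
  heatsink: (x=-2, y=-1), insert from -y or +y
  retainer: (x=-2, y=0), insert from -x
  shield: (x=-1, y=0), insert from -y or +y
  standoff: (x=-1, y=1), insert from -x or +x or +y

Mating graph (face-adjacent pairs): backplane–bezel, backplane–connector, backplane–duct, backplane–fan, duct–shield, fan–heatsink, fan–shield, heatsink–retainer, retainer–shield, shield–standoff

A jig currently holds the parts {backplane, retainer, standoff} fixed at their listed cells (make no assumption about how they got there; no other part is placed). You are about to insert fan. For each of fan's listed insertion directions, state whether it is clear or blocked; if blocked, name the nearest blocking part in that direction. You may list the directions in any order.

-y: ray from fan(-1, -1) has no placed part ⇒ clear
+y: nearest on ray is standoff@(-1, 1) ⇒ blocked

+y: blocked by standoff; -y: clear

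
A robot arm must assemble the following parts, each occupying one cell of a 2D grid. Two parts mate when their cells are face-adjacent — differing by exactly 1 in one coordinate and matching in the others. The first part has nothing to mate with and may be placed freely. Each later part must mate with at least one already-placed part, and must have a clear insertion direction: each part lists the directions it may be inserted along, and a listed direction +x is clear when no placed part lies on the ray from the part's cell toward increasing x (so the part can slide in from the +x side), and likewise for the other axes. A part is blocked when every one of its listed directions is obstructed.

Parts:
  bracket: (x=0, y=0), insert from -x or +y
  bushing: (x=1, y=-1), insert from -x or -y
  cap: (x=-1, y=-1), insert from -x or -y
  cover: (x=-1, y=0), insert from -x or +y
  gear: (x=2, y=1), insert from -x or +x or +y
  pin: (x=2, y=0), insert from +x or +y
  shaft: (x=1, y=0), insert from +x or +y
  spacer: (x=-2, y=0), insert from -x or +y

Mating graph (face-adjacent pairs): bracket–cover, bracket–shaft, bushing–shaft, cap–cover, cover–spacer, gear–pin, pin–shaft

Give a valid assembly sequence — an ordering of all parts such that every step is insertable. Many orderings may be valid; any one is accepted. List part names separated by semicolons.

1. spacer@(-2, 0) [-x clear] — {spacer}
2. cover@(-1, 0) [+y clear] — {cover, spacer}
3. bracket@(0, 0) [+y clear] — {bracket, cover, spacer}
4. shaft@(1, 0) [+x clear] — {bracket, cover, shaft, spacer}
5. pin@(2, 0) [+x clear] — {bracket, cover, pin, shaft, spacer}
6. bushing@(1, -1) [-x clear] — {bracket, bushing, cover, pin, shaft, spacer}
7. gear@(2, 1) [-x clear] — {bracket, bushing, cover, gear, pin, shaft, spacer}
8. cap@(-1, -1) [-x clear] — {bracket, bushing, cap, cover, gear, pin, shaft, spacer}

spacer; cover; bracket; shaft; pin; bushing; gear; cap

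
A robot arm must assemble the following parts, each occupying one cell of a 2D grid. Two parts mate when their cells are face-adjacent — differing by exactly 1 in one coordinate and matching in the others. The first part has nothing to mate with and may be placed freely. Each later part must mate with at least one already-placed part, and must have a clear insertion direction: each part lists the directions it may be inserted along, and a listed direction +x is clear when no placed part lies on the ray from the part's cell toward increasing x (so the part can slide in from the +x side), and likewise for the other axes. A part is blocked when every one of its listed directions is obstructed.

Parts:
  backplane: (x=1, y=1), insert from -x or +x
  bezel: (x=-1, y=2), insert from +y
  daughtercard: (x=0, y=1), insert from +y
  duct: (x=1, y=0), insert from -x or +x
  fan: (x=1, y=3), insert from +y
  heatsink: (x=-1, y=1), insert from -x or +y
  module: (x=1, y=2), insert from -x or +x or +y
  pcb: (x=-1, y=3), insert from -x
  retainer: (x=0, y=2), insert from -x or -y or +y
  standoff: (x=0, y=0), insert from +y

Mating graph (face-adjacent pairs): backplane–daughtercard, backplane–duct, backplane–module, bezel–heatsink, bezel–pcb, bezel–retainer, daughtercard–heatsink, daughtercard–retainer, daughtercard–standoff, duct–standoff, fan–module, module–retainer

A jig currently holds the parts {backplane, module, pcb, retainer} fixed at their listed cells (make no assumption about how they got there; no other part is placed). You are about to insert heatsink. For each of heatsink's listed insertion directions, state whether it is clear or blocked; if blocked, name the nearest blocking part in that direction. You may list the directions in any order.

-x: ray from heatsink(-1, 1) has no placed part ⇒ clear
+y: nearest on ray is pcb@(-1, 3) ⇒ blocked

+y: blocked by pcb; -x: clear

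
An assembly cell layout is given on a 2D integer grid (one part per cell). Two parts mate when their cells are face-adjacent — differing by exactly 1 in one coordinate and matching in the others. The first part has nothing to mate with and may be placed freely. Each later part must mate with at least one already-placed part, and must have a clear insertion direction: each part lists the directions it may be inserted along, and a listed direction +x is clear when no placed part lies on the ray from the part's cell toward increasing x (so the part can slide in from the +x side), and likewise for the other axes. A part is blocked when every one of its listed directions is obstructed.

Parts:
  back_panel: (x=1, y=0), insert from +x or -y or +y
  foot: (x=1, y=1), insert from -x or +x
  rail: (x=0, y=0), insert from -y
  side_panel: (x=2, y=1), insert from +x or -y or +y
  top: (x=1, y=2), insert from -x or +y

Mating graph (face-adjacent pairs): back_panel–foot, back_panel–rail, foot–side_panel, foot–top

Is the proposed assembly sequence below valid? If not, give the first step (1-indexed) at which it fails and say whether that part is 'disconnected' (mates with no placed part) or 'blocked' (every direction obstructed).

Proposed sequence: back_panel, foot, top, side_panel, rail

Valid

1. back_panel@(1, 0) [+x clear] — {back_panel}
2. foot@(1, 1) [-x clear] — {back_panel, foot}
3. top@(1, 2) [-x clear] — {back_panel, foot, top}
4. side_panel@(2, 1) [+x clear] — {back_panel, foot, side_panel, top}
5. rail@(0, 0) [-y clear] — {back_panel, foot, rail, side_panel, top}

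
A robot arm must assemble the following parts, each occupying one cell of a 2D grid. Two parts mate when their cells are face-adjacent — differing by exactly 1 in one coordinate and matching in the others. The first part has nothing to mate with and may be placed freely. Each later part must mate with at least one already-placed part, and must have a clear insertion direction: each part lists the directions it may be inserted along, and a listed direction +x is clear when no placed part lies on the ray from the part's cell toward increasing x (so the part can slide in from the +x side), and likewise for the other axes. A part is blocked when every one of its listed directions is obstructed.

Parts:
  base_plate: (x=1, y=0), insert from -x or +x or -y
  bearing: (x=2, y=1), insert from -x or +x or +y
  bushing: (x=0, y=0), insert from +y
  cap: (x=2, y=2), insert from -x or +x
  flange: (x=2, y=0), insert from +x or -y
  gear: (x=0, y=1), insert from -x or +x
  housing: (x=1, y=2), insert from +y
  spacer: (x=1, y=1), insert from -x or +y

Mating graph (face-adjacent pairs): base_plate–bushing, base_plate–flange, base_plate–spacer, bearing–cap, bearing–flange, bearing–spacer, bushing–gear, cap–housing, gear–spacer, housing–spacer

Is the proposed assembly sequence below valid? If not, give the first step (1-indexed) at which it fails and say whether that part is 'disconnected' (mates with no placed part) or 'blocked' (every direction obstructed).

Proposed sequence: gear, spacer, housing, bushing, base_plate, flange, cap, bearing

Invalid at step 4 (blocked)

1. gear@(0, 1) [-x clear] — {gear}
2. spacer@(1, 1) [+y clear] — {gear, spacer}
3. housing@(1, 2) [+y clear] — {gear, housing, spacer}
4. bushing@(0, 0) — +y all obstructed ⇒ blocked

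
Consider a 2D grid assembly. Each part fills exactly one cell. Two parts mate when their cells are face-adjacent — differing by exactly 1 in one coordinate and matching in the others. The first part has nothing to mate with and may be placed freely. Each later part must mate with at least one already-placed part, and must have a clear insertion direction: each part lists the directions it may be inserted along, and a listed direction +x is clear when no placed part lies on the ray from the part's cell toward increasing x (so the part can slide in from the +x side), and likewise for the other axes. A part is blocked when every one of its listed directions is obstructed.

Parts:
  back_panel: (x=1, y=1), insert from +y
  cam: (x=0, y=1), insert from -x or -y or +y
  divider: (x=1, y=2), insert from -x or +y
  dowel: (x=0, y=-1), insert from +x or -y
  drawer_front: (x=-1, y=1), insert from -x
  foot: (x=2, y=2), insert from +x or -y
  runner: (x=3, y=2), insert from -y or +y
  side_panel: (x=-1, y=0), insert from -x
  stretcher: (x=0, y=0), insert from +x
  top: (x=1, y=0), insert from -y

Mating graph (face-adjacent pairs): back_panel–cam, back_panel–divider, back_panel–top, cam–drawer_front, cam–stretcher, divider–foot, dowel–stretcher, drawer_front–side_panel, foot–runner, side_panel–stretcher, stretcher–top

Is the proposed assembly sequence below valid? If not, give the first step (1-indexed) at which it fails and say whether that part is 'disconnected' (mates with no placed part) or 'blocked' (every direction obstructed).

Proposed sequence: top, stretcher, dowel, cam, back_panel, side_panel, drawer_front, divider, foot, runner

1. top@(1, 0) [-y clear] — {top}
2. stretcher@(0, 0) — +x all obstructed ⇒ blocked

Invalid at step 2 (blocked)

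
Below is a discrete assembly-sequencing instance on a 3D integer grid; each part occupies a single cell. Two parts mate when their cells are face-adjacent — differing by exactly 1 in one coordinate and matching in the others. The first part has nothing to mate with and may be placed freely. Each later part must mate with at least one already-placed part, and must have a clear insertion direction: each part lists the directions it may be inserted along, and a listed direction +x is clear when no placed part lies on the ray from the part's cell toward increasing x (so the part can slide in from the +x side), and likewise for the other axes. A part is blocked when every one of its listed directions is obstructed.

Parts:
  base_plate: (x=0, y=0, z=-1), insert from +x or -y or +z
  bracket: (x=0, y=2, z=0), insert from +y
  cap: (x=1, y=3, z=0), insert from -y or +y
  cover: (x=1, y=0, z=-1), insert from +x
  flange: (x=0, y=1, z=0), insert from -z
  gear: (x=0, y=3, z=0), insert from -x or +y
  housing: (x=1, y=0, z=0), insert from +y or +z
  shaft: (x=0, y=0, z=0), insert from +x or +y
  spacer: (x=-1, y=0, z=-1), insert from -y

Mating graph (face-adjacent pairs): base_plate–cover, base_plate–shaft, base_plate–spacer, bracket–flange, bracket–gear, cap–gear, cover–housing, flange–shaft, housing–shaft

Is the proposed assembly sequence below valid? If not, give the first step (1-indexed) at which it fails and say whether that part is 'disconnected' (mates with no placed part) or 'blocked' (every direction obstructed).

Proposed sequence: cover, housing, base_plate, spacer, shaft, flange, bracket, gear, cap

1. cover@(1, 0, -1) [+x clear] — {cover}
2. housing@(1, 0, 0) [+y clear] — {cover, housing}
3. base_plate@(0, 0, -1) [-y clear] — {base_plate, cover, housing}
4. spacer@(-1, 0, -1) [-y clear] — {base_plate, cover, housing, spacer}
5. shaft@(0, 0, 0) [+y clear] — {base_plate, cover, housing, shaft, spacer}
6. flange@(0, 1, 0) [-z clear] — {base_plate, cover, flange, housing, shaft, spacer}
7. bracket@(0, 2, 0) [+y clear] — {base_plate, bracket, cover, flange, housing, shaft, spacer}
8. gear@(0, 3, 0) [-x clear] — {base_plate, bracket, cover, flange, gear, housing, shaft, spacer}
9. cap@(1, 3, 0) [+y clear] — {base_plate, bracket, cap, cover, flange, gear, housing, shaft, spacer}

Valid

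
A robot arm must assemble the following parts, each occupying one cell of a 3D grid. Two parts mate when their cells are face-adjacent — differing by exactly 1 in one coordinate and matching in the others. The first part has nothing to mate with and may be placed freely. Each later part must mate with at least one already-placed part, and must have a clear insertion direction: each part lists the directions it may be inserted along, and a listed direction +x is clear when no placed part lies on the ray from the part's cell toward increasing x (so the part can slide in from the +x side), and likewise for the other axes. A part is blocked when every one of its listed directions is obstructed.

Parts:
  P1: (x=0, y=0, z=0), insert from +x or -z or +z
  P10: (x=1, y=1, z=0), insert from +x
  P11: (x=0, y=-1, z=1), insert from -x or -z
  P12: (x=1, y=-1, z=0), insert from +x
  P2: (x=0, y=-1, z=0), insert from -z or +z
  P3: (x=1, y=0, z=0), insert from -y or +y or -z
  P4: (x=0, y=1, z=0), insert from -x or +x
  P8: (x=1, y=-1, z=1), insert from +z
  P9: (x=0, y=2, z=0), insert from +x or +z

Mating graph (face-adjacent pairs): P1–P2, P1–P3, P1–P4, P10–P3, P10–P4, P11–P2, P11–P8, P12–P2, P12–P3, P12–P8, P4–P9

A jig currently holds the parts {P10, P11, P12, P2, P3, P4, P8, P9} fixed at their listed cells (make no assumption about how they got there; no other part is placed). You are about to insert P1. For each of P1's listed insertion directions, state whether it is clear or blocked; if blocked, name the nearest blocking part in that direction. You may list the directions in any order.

+x: blocked by P3; +z: clear; -z: clear

+x: nearest on ray is P3@(1, 0, 0) ⇒ blocked
-z: ray from P1(0, 0, 0) has no placed part ⇒ clear
+z: ray from P1(0, 0, 0) has no placed part ⇒ clear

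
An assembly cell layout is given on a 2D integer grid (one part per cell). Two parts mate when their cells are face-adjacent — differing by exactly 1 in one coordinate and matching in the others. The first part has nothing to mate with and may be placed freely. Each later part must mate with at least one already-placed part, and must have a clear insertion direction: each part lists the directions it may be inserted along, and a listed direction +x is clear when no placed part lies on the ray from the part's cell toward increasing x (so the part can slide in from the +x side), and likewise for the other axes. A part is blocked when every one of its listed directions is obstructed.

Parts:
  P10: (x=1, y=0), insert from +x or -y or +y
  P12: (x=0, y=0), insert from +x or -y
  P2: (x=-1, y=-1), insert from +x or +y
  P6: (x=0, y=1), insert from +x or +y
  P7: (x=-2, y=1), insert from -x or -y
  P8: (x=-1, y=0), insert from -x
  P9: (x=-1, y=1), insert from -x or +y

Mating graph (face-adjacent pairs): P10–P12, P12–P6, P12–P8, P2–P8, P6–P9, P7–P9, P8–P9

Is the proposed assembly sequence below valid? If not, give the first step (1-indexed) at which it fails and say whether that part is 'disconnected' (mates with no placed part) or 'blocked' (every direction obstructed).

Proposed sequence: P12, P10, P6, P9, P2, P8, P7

1. P12@(0, 0) [+x clear] — {P12}
2. P10@(1, 0) [+x clear] — {P10, P12}
3. P6@(0, 1) [+x clear] — {P10, P12, P6}
4. P9@(-1, 1) [-x clear] — {P10, P12, P6, P9}
5. P2@(-1, -1) — no placed neighbour ⇒ disconnected

Invalid at step 5 (disconnected)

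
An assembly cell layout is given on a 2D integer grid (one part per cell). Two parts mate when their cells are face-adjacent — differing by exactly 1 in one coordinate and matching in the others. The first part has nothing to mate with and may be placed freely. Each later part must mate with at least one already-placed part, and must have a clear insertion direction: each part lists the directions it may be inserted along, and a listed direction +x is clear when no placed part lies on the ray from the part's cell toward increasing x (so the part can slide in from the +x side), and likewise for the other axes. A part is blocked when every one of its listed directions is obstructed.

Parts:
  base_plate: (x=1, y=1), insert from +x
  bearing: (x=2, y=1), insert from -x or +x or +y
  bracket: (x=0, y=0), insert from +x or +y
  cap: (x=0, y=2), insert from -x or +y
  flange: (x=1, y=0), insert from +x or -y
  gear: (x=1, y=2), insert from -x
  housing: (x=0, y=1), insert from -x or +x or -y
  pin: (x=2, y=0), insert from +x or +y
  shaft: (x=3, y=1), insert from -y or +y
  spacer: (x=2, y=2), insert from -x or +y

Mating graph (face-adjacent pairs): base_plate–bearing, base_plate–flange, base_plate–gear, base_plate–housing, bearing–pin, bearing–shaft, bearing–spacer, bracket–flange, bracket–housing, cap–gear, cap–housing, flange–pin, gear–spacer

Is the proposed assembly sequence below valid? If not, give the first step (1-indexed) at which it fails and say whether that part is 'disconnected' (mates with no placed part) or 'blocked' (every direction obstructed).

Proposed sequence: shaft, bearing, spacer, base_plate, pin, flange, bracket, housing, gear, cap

1. shaft@(3, 1) [-y clear] — {shaft}
2. bearing@(2, 1) [-x clear] — {bearing, shaft}
3. spacer@(2, 2) [-x clear] — {bearing, shaft, spacer}
4. base_plate@(1, 1) — +x all obstructed ⇒ blocked

Invalid at step 4 (blocked)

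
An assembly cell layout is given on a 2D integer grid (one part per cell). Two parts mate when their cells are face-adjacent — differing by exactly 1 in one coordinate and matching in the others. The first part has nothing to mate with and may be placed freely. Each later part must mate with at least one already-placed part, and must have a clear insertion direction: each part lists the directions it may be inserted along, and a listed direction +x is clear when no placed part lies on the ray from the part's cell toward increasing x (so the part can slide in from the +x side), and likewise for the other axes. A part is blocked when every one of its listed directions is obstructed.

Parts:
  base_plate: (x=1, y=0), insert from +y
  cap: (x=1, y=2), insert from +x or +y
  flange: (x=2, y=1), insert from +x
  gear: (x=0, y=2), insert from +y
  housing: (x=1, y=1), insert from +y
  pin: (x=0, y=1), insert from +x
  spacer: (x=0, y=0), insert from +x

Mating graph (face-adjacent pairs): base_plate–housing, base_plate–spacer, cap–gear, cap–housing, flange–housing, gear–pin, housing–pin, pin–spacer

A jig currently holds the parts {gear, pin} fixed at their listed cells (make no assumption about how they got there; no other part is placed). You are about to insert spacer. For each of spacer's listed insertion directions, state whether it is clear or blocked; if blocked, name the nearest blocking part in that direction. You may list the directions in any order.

+x: ray from spacer(0, 0) has no placed part ⇒ clear

+x: clear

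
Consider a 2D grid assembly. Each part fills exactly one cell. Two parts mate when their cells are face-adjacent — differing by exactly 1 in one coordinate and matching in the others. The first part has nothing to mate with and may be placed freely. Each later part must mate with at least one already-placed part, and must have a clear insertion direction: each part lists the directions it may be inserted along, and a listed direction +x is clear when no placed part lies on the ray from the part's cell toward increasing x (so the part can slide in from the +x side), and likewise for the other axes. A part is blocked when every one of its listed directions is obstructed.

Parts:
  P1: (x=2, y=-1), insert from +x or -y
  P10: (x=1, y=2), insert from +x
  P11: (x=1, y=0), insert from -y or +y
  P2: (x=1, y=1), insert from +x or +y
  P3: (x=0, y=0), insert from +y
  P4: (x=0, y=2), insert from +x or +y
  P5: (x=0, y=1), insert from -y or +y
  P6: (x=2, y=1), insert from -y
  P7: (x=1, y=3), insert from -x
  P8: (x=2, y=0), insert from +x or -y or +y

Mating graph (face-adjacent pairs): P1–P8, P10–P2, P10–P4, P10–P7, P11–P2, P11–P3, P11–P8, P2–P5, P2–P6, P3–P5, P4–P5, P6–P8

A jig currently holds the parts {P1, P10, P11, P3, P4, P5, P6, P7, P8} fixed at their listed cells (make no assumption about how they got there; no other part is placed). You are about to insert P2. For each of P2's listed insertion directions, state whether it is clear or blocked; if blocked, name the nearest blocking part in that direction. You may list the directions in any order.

+x: blocked by P6; +y: blocked by P10

+x: nearest on ray is P6@(2, 1) ⇒ blocked
+y: nearest on ray is P10@(1, 2) ⇒ blocked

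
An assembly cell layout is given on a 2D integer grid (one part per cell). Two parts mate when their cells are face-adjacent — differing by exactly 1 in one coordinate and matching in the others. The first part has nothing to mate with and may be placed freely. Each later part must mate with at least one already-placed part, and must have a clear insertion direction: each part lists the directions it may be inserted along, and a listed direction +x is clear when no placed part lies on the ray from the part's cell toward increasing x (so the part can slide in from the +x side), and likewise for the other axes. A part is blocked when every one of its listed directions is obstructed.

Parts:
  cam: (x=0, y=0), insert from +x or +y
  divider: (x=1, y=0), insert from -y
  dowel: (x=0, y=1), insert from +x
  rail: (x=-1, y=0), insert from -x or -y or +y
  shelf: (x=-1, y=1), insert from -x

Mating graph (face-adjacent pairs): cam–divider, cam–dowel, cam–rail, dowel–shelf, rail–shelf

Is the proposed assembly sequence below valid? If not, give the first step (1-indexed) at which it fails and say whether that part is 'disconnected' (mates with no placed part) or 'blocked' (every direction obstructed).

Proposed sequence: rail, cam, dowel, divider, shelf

Valid

1. rail@(-1, 0) [-x clear] — {rail}
2. cam@(0, 0) [+x clear] — {cam, rail}
3. dowel@(0, 1) [+x clear] — {cam, dowel, rail}
4. divider@(1, 0) [-y clear] — {cam, divider, dowel, rail}
5. shelf@(-1, 1) [-x clear] — {cam, divider, dowel, rail, shelf}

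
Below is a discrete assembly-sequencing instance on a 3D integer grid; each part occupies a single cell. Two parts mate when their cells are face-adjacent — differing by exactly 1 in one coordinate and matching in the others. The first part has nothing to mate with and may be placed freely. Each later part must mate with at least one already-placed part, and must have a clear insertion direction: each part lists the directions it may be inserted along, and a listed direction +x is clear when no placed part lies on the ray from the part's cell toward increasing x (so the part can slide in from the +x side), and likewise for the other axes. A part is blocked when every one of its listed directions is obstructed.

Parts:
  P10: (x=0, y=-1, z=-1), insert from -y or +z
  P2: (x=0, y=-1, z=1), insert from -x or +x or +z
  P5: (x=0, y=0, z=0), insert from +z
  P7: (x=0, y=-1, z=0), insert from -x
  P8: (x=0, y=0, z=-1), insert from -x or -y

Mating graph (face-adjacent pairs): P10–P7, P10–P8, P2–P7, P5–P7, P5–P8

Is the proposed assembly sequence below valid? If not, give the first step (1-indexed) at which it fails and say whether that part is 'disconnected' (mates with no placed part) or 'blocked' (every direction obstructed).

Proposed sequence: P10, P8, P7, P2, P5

1. P10@(0, -1, -1) [-y clear] — {P10}
2. P8@(0, 0, -1) [-x clear] — {P10, P8}
3. P7@(0, -1, 0) [-x clear] — {P10, P7, P8}
4. P2@(0, -1, 1) [-x clear] — {P10, P2, P7, P8}
5. P5@(0, 0, 0) [+z clear] — {P10, P2, P5, P7, P8}

Valid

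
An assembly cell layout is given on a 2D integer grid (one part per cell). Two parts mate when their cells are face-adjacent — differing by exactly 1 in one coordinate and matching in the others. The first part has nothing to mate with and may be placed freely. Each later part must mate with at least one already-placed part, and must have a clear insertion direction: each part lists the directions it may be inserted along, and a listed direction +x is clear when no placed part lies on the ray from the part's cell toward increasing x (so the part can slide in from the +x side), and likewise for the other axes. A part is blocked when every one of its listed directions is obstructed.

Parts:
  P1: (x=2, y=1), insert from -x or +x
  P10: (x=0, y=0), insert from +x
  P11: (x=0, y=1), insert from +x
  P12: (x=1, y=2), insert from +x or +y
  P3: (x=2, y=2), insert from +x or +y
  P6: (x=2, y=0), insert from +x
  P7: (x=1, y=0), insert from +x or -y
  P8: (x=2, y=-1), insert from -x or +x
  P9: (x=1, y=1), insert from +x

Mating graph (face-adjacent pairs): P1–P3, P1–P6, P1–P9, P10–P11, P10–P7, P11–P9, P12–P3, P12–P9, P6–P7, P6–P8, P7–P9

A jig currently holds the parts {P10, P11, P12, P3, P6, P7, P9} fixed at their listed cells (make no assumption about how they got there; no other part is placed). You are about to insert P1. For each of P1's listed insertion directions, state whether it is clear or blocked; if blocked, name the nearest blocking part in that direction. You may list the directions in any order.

-x: nearest on ray is P9@(1, 1) ⇒ blocked
+x: ray from P1(2, 1) has no placed part ⇒ clear

+x: clear; -x: blocked by P9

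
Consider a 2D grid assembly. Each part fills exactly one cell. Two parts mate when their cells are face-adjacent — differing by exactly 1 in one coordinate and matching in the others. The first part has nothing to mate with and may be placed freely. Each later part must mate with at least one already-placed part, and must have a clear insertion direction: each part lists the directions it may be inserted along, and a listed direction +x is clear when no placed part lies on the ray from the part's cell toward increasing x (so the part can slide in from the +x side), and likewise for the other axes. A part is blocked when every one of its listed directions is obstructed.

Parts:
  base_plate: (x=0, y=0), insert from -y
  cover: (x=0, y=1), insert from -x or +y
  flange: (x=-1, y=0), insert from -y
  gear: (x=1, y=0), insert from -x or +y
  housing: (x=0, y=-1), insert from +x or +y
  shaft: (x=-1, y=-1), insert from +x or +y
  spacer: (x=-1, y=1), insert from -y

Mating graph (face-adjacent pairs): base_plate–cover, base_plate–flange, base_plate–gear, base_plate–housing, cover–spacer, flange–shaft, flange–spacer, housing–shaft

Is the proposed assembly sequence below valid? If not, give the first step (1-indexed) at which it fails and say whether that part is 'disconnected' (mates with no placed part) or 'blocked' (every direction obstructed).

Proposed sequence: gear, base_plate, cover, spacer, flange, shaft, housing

1. gear@(1, 0) [-x clear] — {gear}
2. base_plate@(0, 0) [-y clear] — {base_plate, gear}
3. cover@(0, 1) [-x clear] — {base_plate, cover, gear}
4. spacer@(-1, 1) [-y clear] — {base_plate, cover, gear, spacer}
5. flange@(-1, 0) [-y clear] — {base_plate, cover, flange, gear, spacer}
6. shaft@(-1, -1) [+x clear] — {base_plate, cover, flange, gear, shaft, spacer}
7. housing@(0, -1) [+x clear] — {base_plate, cover, flange, gear, housing, shaft, spacer}

Valid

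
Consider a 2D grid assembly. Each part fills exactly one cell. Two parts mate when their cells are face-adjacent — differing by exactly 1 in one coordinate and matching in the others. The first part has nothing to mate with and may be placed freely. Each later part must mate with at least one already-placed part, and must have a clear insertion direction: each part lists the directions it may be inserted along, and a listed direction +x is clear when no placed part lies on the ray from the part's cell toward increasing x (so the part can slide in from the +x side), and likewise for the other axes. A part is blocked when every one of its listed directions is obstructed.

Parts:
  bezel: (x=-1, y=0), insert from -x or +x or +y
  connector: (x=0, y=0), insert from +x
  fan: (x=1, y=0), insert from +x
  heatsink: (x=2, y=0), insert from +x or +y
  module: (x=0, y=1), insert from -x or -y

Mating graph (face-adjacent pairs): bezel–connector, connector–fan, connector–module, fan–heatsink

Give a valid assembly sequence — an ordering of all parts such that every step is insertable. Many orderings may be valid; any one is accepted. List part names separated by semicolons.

module; connector; fan; heatsink; bezel

1. module@(0, 1) [-x clear] — {module}
2. connector@(0, 0) [+x clear] — {connector, module}
3. fan@(1, 0) [+x clear] — {connector, fan, module}
4. heatsink@(2, 0) [+x clear] — {connector, fan, heatsink, module}
5. bezel@(-1, 0) [-x clear] — {bezel, connector, fan, heatsink, module}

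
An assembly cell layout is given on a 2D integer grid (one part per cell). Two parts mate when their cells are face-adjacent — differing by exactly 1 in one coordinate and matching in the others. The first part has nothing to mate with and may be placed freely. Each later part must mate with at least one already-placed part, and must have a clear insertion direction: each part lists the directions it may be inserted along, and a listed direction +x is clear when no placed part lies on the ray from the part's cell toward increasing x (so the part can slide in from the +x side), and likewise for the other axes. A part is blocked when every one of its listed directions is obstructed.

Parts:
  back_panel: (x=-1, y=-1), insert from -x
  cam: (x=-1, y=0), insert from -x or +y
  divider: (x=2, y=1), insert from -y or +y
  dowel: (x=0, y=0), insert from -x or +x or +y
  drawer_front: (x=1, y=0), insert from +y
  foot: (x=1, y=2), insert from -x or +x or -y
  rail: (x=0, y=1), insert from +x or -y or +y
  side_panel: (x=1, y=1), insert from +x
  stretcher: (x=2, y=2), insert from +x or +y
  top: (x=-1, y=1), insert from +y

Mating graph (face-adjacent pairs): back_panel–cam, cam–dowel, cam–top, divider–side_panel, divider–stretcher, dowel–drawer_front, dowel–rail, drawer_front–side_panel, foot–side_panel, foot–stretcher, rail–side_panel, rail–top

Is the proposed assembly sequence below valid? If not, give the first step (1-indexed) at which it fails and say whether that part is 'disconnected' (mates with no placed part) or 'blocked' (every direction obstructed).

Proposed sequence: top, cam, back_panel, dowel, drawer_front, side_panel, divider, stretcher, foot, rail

Valid

1. top@(-1, 1) [+y clear] — {top}
2. cam@(-1, 0) [-x clear] — {cam, top}
3. back_panel@(-1, -1) [-x clear] — {back_panel, cam, top}
4. dowel@(0, 0) [+x clear] — {back_panel, cam, dowel, top}
5. drawer_front@(1, 0) [+y clear] — {back_panel, cam, dowel, drawer_front, top}
6. side_panel@(1, 1) [+x clear] — {back_panel, cam, dowel, drawer_front, side_panel, top}
7. divider@(2, 1) [-y clear] — {back_panel, cam, divider, dowel, drawer_front, side_panel, top}
8. stretcher@(2, 2) [+x clear] — {back_panel, cam, divider, dowel, drawer_front, side_panel, stretcher, top}
9. foot@(1, 2) [-x clear] — {back_panel, cam, divider, dowel, drawer_front, foot, side_panel, stretcher, top}
10. rail@(0, 1) [+y clear] — {back_panel, cam, divider, dowel, drawer_front, foot, rail, side_panel, stretcher, top}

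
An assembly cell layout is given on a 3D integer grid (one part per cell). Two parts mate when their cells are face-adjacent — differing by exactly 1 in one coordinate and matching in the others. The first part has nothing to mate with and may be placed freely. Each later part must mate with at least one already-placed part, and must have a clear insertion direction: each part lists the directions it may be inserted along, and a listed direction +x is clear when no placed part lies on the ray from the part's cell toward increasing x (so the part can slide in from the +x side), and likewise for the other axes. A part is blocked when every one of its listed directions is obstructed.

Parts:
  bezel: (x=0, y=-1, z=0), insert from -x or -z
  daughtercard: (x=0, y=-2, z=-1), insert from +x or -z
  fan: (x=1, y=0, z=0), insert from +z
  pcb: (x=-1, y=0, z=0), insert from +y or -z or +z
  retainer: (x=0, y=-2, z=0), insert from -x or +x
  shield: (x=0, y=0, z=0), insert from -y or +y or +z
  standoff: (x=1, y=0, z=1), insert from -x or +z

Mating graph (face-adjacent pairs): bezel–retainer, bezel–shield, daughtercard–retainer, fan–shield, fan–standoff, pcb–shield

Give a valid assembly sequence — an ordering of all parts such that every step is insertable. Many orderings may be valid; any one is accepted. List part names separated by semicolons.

1. pcb@(-1, 0, 0) [+y clear] — {pcb}
2. shield@(0, 0, 0) [-y clear] — {pcb, shield}
3. bezel@(0, -1, 0) [-x clear] — {bezel, pcb, shield}
4. retainer@(0, -2, 0) [-x clear] — {bezel, pcb, retainer, shield}
5. daughtercard@(0, -2, -1) [+x clear] — {bezel, daughtercard, pcb, retainer, shield}
6. fan@(1, 0, 0) [+z clear] — {bezel, daughtercard, fan, pcb, retainer, shield}
7. standoff@(1, 0, 1) [-x clear] — {bezel, daughtercard, fan, pcb, retainer, shield, standoff}

pcb; shield; bezel; retainer; daughtercard; fan; standoff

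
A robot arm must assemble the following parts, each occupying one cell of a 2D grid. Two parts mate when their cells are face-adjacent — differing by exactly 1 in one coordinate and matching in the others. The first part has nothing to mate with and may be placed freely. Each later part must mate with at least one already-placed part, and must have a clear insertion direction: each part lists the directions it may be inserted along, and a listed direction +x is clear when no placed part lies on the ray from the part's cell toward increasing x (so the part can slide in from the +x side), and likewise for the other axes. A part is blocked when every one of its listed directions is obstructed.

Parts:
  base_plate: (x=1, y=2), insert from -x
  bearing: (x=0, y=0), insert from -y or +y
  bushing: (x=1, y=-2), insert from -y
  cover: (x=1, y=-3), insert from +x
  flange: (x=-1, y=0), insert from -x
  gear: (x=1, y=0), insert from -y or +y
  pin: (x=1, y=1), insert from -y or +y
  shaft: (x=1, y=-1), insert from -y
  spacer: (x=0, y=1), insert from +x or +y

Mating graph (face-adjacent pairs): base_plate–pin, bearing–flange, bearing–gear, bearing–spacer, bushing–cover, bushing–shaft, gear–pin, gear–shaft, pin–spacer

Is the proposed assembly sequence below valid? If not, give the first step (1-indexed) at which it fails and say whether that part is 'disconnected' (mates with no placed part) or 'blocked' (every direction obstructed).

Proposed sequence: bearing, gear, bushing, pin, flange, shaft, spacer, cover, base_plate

1. bearing@(0, 0) [-y clear] — {bearing}
2. gear@(1, 0) [-y clear] — {bearing, gear}
3. bushing@(1, -2) — no placed neighbour ⇒ disconnected

Invalid at step 3 (disconnected)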